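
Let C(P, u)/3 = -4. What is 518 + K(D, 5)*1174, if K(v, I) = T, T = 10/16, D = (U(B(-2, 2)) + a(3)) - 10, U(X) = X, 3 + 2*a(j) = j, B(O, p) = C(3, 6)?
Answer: 5007/4 ≈ 1251.8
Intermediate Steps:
C(P, u) = -12 (C(P, u) = 3*(-4) = -12)
B(O, p) = -12
a(j) = -3/2 + j/2
D = -22 (D = (-12 + (-3/2 + (½)*3)) - 10 = (-12 + (-3/2 + 3/2)) - 10 = (-12 + 0) - 10 = -12 - 10 = -22)
T = 5/8 (T = 10*(1/16) = 5/8 ≈ 0.62500)
K(v, I) = 5/8
518 + K(D, 5)*1174 = 518 + (5/8)*1174 = 518 + 2935/4 = 5007/4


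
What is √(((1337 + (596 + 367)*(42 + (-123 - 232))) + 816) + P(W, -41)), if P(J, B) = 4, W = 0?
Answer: I*√299262 ≈ 547.05*I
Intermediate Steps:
√(((1337 + (596 + 367)*(42 + (-123 - 232))) + 816) + P(W, -41)) = √(((1337 + (596 + 367)*(42 + (-123 - 232))) + 816) + 4) = √(((1337 + 963*(42 - 355)) + 816) + 4) = √(((1337 + 963*(-313)) + 816) + 4) = √(((1337 - 301419) + 816) + 4) = √((-300082 + 816) + 4) = √(-299266 + 4) = √(-299262) = I*√299262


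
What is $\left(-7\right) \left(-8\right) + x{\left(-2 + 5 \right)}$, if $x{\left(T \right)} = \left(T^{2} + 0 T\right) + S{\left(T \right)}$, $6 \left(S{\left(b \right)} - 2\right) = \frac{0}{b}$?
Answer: $67$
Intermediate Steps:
$S{\left(b \right)} = 2$ ($S{\left(b \right)} = 2 + \frac{0 \frac{1}{b}}{6} = 2 + \frac{1}{6} \cdot 0 = 2 + 0 = 2$)
$x{\left(T \right)} = 2 + T^{2}$ ($x{\left(T \right)} = \left(T^{2} + 0 T\right) + 2 = \left(T^{2} + 0\right) + 2 = T^{2} + 2 = 2 + T^{2}$)
$\left(-7\right) \left(-8\right) + x{\left(-2 + 5 \right)} = \left(-7\right) \left(-8\right) + \left(2 + \left(-2 + 5\right)^{2}\right) = 56 + \left(2 + 3^{2}\right) = 56 + \left(2 + 9\right) = 56 + 11 = 67$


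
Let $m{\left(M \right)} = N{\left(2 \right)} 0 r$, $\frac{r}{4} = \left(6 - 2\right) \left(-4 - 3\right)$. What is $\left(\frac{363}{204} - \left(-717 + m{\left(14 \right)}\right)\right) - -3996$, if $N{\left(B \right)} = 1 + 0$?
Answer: $\frac{320605}{68} \approx 4714.8$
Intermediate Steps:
$r = -112$ ($r = 4 \left(6 - 2\right) \left(-4 - 3\right) = 4 \cdot 4 \left(-7\right) = 4 \left(-28\right) = -112$)
$N{\left(B \right)} = 1$
$m{\left(M \right)} = 0$ ($m{\left(M \right)} = 1 \cdot 0 \left(-112\right) = 0 \left(-112\right) = 0$)
$\left(\frac{363}{204} - \left(-717 + m{\left(14 \right)}\right)\right) - -3996 = \left(\frac{363}{204} + \left(717 - 0\right)\right) - -3996 = \left(363 \cdot \frac{1}{204} + \left(717 + 0\right)\right) + 3996 = \left(\frac{121}{68} + 717\right) + 3996 = \frac{48877}{68} + 3996 = \frac{320605}{68}$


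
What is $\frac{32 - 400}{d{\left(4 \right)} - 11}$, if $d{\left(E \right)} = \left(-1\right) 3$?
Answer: $\frac{184}{7} \approx 26.286$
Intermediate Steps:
$d{\left(E \right)} = -3$
$\frac{32 - 400}{d{\left(4 \right)} - 11} = \frac{32 - 400}{-3 - 11} = - \frac{368}{-14} = \left(-368\right) \left(- \frac{1}{14}\right) = \frac{184}{7}$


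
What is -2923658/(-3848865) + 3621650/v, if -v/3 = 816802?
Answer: -1129182137017/1571880314865 ≈ -0.71836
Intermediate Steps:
v = -2450406 (v = -3*816802 = -2450406)
-2923658/(-3848865) + 3621650/v = -2923658/(-3848865) + 3621650/(-2450406) = -2923658*(-1/3848865) + 3621650*(-1/2450406) = 2923658/3848865 - 1810825/1225203 = -1129182137017/1571880314865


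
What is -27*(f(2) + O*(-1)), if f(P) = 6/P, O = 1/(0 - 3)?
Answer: -90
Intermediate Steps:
O = -⅓ (O = 1/(-3) = -⅓ ≈ -0.33333)
-27*(f(2) + O*(-1)) = -27*(6/2 - ⅓*(-1)) = -27*(6*(½) + ⅓) = -27*(3 + ⅓) = -27*10/3 = -90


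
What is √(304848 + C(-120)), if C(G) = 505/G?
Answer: √43897506/12 ≈ 552.13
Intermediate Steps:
√(304848 + C(-120)) = √(304848 + 505/(-120)) = √(304848 + 505*(-1/120)) = √(304848 - 101/24) = √(7316251/24) = √43897506/12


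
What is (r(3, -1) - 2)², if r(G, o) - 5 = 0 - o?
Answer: 16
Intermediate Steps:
r(G, o) = 5 - o (r(G, o) = 5 + (0 - o) = 5 - o)
(r(3, -1) - 2)² = ((5 - 1*(-1)) - 2)² = ((5 + 1) - 2)² = (6 - 2)² = 4² = 16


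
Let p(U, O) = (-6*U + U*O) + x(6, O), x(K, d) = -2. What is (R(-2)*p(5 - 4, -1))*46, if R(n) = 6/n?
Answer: 1242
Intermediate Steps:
p(U, O) = -2 - 6*U + O*U (p(U, O) = (-6*U + U*O) - 2 = (-6*U + O*U) - 2 = -2 - 6*U + O*U)
(R(-2)*p(5 - 4, -1))*46 = ((6/(-2))*(-2 - 6*(5 - 4) - (5 - 4)))*46 = ((6*(-1/2))*(-2 - 6*1 - 1*1))*46 = -3*(-2 - 6 - 1)*46 = -3*(-9)*46 = 27*46 = 1242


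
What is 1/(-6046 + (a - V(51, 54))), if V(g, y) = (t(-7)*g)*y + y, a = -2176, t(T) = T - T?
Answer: -1/8276 ≈ -0.00012083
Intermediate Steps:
t(T) = 0
V(g, y) = y (V(g, y) = (0*g)*y + y = 0*y + y = 0 + y = y)
1/(-6046 + (a - V(51, 54))) = 1/(-6046 + (-2176 - 1*54)) = 1/(-6046 + (-2176 - 54)) = 1/(-6046 - 2230) = 1/(-8276) = -1/8276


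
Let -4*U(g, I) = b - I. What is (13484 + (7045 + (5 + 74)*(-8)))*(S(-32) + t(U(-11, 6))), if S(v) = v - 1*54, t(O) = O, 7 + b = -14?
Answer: -6307349/4 ≈ -1.5768e+6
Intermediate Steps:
b = -21 (b = -7 - 14 = -21)
U(g, I) = 21/4 + I/4 (U(g, I) = -(-21 - I)/4 = 21/4 + I/4)
S(v) = -54 + v (S(v) = v - 54 = -54 + v)
(13484 + (7045 + (5 + 74)*(-8)))*(S(-32) + t(U(-11, 6))) = (13484 + (7045 + (5 + 74)*(-8)))*((-54 - 32) + (21/4 + (¼)*6)) = (13484 + (7045 + 79*(-8)))*(-86 + (21/4 + 3/2)) = (13484 + (7045 - 632))*(-86 + 27/4) = (13484 + 6413)*(-317/4) = 19897*(-317/4) = -6307349/4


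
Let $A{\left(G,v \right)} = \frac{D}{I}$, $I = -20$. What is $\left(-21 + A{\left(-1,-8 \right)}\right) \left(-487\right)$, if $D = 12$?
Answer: $\frac{52596}{5} \approx 10519.0$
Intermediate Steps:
$A{\left(G,v \right)} = - \frac{3}{5}$ ($A{\left(G,v \right)} = \frac{12}{-20} = 12 \left(- \frac{1}{20}\right) = - \frac{3}{5}$)
$\left(-21 + A{\left(-1,-8 \right)}\right) \left(-487\right) = \left(-21 - \frac{3}{5}\right) \left(-487\right) = \left(- \frac{108}{5}\right) \left(-487\right) = \frac{52596}{5}$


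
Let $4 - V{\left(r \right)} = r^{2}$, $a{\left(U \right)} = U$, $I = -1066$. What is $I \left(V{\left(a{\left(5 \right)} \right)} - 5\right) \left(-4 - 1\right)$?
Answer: $-138580$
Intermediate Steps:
$V{\left(r \right)} = 4 - r^{2}$
$I \left(V{\left(a{\left(5 \right)} \right)} - 5\right) \left(-4 - 1\right) = - 1066 \left(\left(4 - 5^{2}\right) - 5\right) \left(-4 - 1\right) = - 1066 \left(\left(4 - 25\right) - 5\right) \left(-5\right) = - 1066 \left(-21 - 5\right) \left(-5\right) = - 1066 \left(\left(-26\right) \left(-5\right)\right) = \left(-1066\right) 130 = -138580$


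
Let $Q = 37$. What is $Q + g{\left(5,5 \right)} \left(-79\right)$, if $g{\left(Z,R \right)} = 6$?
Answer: $-437$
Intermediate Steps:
$Q + g{\left(5,5 \right)} \left(-79\right) = 37 + 6 \left(-79\right) = 37 - 474 = -437$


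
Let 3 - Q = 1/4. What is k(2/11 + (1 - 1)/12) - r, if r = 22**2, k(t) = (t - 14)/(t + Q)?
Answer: -63044/129 ≈ -488.71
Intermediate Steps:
Q = 11/4 (Q = 3 - 1/4 = 11/4 ≈ 2.7500)
k(t) = (-14 + t)/(11/4 + t) (k(t) = (t - 14)/(t + 11/4) = (-14 + t)/(11/4 + t))
r = 484
k(2/11 + (1 - 1)/12) - r = 4*(-14 + (2/11 + (1 - 1)/12))/(11 + 4*(2/11 + (1 - 1)/12)) - 1*484 = 4*(-14 + (2*(1/11) + 0*(1/12)))/(11 + 4*(2*(1/11) + 0*(1/12))) - 484 = 4*(-14 + (2/11 + 0))/(11 + 4*(2/11 + 0)) - 484 = 4*(-14 + 2/11)/(11 + 4*(2/11)) - 484 = 4*(-152/11)/(11 + 8/11) - 484 = 4*(-152/11)/(129/11) - 484 = 4*(11/129)*(-152/11) - 484 = -608/129 - 484 = -63044/129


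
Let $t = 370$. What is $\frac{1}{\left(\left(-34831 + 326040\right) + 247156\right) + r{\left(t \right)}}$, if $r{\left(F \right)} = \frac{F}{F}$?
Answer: $\frac{1}{538366} \approx 1.8575 \cdot 10^{-6}$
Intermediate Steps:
$r{\left(F \right)} = 1$
$\frac{1}{\left(\left(-34831 + 326040\right) + 247156\right) + r{\left(t \right)}} = \frac{1}{\left(\left(-34831 + 326040\right) + 247156\right) + 1} = \frac{1}{\left(291209 + 247156\right) + 1} = \frac{1}{538365 + 1} = \frac{1}{538366}$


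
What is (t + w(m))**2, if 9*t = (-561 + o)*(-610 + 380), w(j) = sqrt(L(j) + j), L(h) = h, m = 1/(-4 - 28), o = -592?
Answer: 1125211777519/1296 + 132595*I/9 ≈ 8.6822e+8 + 14733.0*I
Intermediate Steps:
m = -1/32 (m = 1/(-32) = -1/32 ≈ -0.031250)
w(j) = sqrt(2)*sqrt(j) (w(j) = sqrt(j + j) = sqrt(2*j) = sqrt(2)*sqrt(j))
t = 265190/9 (t = ((-561 - 592)*(-610 + 380))/9 = (-1153*(-230))/9 = (1/9)*265190 = 265190/9 ≈ 29466.)
(t + w(m))**2 = (265190/9 + sqrt(2)*sqrt(-1/32))**2 = (265190/9 + sqrt(2)*(I*sqrt(2)/8))**2 = (265190/9 + I/4)**2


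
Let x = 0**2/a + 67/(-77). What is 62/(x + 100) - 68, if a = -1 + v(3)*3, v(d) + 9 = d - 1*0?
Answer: -514270/7633 ≈ -67.375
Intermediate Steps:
v(d) = -9 + d (v(d) = -9 + (d - 1*0) = -9 + (d + 0) = -9 + d)
a = -19 (a = -1 + (-9 + 3)*3 = -1 - 6*3 = -1 - 18 = -19)
x = -67/77 (x = 0**2/(-19) + 67/(-77) = 0*(-1/19) + 67*(-1/77) = 0 - 67/77 = -67/77 ≈ -0.87013)
62/(x + 100) - 68 = 62/(-67/77 + 100) - 68 = 62/(7633/77) - 68 = 62*(77/7633) - 68 = 4774/7633 - 68 = -514270/7633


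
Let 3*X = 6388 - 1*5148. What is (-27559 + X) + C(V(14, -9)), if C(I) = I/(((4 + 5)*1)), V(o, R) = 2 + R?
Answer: -244318/9 ≈ -27146.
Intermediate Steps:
X = 1240/3 (X = (6388 - 1*5148)/3 = (6388 - 5148)/3 = (⅓)*1240 = 1240/3 ≈ 413.33)
C(I) = I/9 (C(I) = I/((9*1)) = I/9)
(-27559 + X) + C(V(14, -9)) = (-27559 + 1240/3) + (2 - 9)/9 = -81437/3 + (⅑)*(-7) = -81437/3 - 7/9 = -244318/9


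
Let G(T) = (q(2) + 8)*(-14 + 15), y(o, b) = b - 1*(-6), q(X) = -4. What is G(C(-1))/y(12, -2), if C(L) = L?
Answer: 1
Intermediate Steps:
y(o, b) = 6 + b (y(o, b) = b + 6 = 6 + b)
G(T) = 4 (G(T) = (-4 + 8)*(-14 + 15) = 4*1 = 4)
G(C(-1))/y(12, -2) = 4/(6 - 2) = 4/4 = 4*(¼) = 1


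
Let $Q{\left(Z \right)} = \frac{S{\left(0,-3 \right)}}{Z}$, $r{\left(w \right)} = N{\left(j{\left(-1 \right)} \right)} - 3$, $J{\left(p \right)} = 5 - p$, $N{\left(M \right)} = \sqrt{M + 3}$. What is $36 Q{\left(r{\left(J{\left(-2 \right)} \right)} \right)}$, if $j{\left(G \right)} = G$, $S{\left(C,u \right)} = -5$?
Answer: $\frac{540}{7} + \frac{180 \sqrt{2}}{7} \approx 113.51$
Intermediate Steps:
$N{\left(M \right)} = \sqrt{3 + M}$
$r{\left(w \right)} = -3 + \sqrt{2}$ ($r{\left(w \right)} = \sqrt{3 - 1} - 3 = \sqrt{2} - 3 = -3 + \sqrt{2}$)
$Q{\left(Z \right)} = - \frac{5}{Z}$
$36 Q{\left(r{\left(J{\left(-2 \right)} \right)} \right)} = 36 \left(- \frac{5}{-3 + \sqrt{2}}\right) = - \frac{180}{-3 + \sqrt{2}}$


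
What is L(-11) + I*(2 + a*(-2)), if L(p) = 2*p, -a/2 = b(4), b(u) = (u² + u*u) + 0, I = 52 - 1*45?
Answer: 888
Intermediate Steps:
I = 7 (I = 52 - 45 = 7)
b(u) = 2*u² (b(u) = (u² + u²) + 0 = 2*u² + 0 = 2*u²)
a = -64 (a = -4*4² = -4*16 = -2*32 = -64)
L(-11) + I*(2 + a*(-2)) = 2*(-11) + 7*(2 - 64*(-2)) = -22 + 7*(2 + 128) = -22 + 7*130 = -22 + 910 = 888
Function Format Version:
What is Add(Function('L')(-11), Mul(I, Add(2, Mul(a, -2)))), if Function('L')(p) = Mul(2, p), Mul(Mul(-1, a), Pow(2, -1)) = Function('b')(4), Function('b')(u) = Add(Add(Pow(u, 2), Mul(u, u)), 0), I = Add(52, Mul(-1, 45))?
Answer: 888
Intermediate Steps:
I = 7 (I = Add(52, -45) = 7)
Function('b')(u) = Mul(2, Pow(u, 2)) (Function('b')(u) = Add(Add(Pow(u, 2), Pow(u, 2)), 0) = Add(Mul(2, Pow(u, 2)), 0) = Mul(2, Pow(u, 2)))
a = -64 (a = Mul(-2, Mul(2, Pow(4, 2))) = Mul(-2, Mul(2, 16)) = Mul(-2, 32) = -64)
Add(Function('L')(-11), Mul(I, Add(2, Mul(a, -2)))) = Add(Mul(2, -11), Mul(7, Add(2, Mul(-64, -2)))) = Add(-22, Mul(7, Add(2, 128))) = Add(-22, Mul(7, 130)) = Add(-22, 910) = 888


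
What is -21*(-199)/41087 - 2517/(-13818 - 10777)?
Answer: 206198484/1010534765 ≈ 0.20405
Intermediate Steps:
-21*(-199)/41087 - 2517/(-13818 - 10777) = 4179*(1/41087) - 2517/(-24595) = 4179/41087 - 2517*(-1/24595) = 4179/41087 + 2517/24595 = 206198484/1010534765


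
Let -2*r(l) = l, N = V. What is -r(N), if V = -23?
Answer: -23/2 ≈ -11.500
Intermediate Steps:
N = -23
r(l) = -l/2
-r(N) = -(-1)*(-23)/2 = -1*23/2 = -23/2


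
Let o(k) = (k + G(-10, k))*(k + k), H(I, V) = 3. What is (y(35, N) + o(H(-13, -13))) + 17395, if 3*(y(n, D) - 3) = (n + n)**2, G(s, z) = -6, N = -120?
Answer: 57040/3 ≈ 19013.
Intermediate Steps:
o(k) = 2*k*(-6 + k) (o(k) = (k - 6)*(k + k) = (-6 + k)*(2*k) = 2*k*(-6 + k))
y(n, D) = 3 + 4*n**2/3 (y(n, D) = 3 + (n + n)**2/3 = 3 + (2*n)**2/3 = 3 + (4*n**2)/3 = 3 + 4*n**2/3)
(y(35, N) + o(H(-13, -13))) + 17395 = ((3 + (4/3)*35**2) + 2*3*(-6 + 3)) + 17395 = ((3 + (4/3)*1225) + 2*3*(-3)) + 17395 = ((3 + 4900/3) - 18) + 17395 = (4909/3 - 18) + 17395 = 4855/3 + 17395 = 57040/3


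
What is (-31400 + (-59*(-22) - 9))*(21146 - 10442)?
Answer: -322308144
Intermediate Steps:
(-31400 + (-59*(-22) - 9))*(21146 - 10442) = (-31400 + (1298 - 9))*10704 = (-31400 + 1289)*10704 = -30111*10704 = -322308144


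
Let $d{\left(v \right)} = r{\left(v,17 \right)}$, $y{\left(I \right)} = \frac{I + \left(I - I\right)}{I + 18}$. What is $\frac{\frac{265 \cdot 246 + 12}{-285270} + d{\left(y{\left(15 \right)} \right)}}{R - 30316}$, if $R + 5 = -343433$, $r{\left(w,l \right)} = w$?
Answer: $- \frac{59094}{97735736615} \approx -6.0463 \cdot 10^{-7}$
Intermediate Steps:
$y{\left(I \right)} = \frac{I}{18 + I}$ ($y{\left(I \right)} = \frac{I + 0}{18 + I} = \frac{I}{18 + I}$)
$d{\left(v \right)} = v$
$R = -343438$ ($R = -5 - 343433 = -343438$)
$\frac{\frac{265 \cdot 246 + 12}{-285270} + d{\left(y{\left(15 \right)} \right)}}{R - 30316} = \frac{\frac{265 \cdot 246 + 12}{-285270} + \frac{15}{18 + 15}}{-343438 - 30316} = \frac{\left(65190 + 12\right) \left(- \frac{1}{285270}\right) + \frac{15}{33}}{-373754} = \left(65202 \left(- \frac{1}{285270}\right) + 15 \cdot \frac{1}{33}\right) \left(- \frac{1}{373754}\right) = \left(- \frac{10867}{47545} + \frac{5}{11}\right) \left(- \frac{1}{373754}\right) = \frac{118188}{522995} \left(- \frac{1}{373754}\right) = - \frac{59094}{97735736615}$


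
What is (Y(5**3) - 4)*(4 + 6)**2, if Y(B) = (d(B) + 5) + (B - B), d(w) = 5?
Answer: 600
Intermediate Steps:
Y(B) = 10 (Y(B) = (5 + 5) + (B - B) = 10 + 0 = 10)
(Y(5**3) - 4)*(4 + 6)**2 = (10 - 4)*(4 + 6)**2 = 6*10**2 = 6*100 = 600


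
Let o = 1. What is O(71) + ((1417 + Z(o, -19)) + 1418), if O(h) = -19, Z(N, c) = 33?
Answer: 2849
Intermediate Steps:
O(71) + ((1417 + Z(o, -19)) + 1418) = -19 + ((1417 + 33) + 1418) = -19 + (1450 + 1418) = -19 + 2868 = 2849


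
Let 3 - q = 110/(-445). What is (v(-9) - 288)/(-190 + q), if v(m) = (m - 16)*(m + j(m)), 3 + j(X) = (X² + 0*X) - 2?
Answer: 174707/16621 ≈ 10.511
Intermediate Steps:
q = 289/89 (q = 3 - 110/(-445) = 3 - 110*(-1)/445 = 3 - 1*(-22/89) = 3 + 22/89 = 289/89 ≈ 3.2472)
j(X) = -5 + X² (j(X) = -3 + ((X² + 0*X) - 2) = -3 + ((X² + 0) - 2) = -3 + (X² - 2) = -3 + (-2 + X²) = -5 + X²)
v(m) = (-16 + m)*(-5 + m + m²) (v(m) = (m - 16)*(m + (-5 + m²)) = (-16 + m)*(-5 + m + m²))
(v(-9) - 288)/(-190 + q) = ((80 + (-9)³ - 21*(-9) - 15*(-9)²) - 288)/(-190 + 289/89) = ((80 - 729 + 189 - 15*81) - 288)/(-16621/89) = ((80 - 729 + 189 - 1215) - 288)*(-89/16621) = (-1675 - 288)*(-89/16621) = -1963*(-89/16621) = 174707/16621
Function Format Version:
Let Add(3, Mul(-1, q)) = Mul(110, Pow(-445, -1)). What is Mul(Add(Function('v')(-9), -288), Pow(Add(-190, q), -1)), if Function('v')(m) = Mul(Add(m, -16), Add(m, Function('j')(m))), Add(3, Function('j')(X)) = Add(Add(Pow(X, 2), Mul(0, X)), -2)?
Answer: Rational(174707, 16621) ≈ 10.511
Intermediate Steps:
q = Rational(289, 89) (q = Add(3, Mul(-1, Mul(110, Pow(-445, -1)))) = Add(3, Mul(-1, Mul(110, Rational(-1, 445)))) = Add(3, Mul(-1, Rational(-22, 89))) = Add(3, Rational(22, 89)) = Rational(289, 89) ≈ 3.2472)
Function('j')(X) = Add(-5, Pow(X, 2)) (Function('j')(X) = Add(-3, Add(Add(Pow(X, 2), Mul(0, X)), -2)) = Add(-3, Add(Add(Pow(X, 2), 0), -2)) = Add(-3, Add(Pow(X, 2), -2)) = Add(-3, Add(-2, Pow(X, 2))) = Add(-5, Pow(X, 2)))
Function('v')(m) = Mul(Add(-16, m), Add(-5, m, Pow(m, 2))) (Function('v')(m) = Mul(Add(m, -16), Add(m, Add(-5, Pow(m, 2)))) = Mul(Add(-16, m), Add(-5, m, Pow(m, 2))))
Mul(Add(Function('v')(-9), -288), Pow(Add(-190, q), -1)) = Mul(Add(Add(80, Pow(-9, 3), Mul(-21, -9), Mul(-15, Pow(-9, 2))), -288), Pow(Add(-190, Rational(289, 89)), -1)) = Mul(Add(Add(80, -729, 189, Mul(-15, 81)), -288), Pow(Rational(-16621, 89), -1)) = Mul(Add(Add(80, -729, 189, -1215), -288), Rational(-89, 16621)) = Mul(Add(-1675, -288), Rational(-89, 16621)) = Mul(-1963, Rational(-89, 16621)) = Rational(174707, 16621)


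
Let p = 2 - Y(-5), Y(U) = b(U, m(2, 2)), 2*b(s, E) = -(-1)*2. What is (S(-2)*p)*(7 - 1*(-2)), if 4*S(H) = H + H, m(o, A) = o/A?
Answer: -9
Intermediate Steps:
b(s, E) = 1 (b(s, E) = (-(-1)*2)/2 = (-1*(-2))/2 = (½)*2 = 1)
Y(U) = 1
S(H) = H/2 (S(H) = (H + H)/4 = (2*H)/4 = H/2)
p = 1 (p = 2 - 1*1 = 2 - 1 = 1)
(S(-2)*p)*(7 - 1*(-2)) = (((½)*(-2))*1)*(7 - 1*(-2)) = (-1*1)*(7 + 2) = -1*9 = -9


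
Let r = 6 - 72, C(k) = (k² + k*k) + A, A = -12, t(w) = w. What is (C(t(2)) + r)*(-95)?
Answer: 6650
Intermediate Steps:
C(k) = -12 + 2*k² (C(k) = (k² + k*k) - 12 = (k² + k²) - 12 = 2*k² - 12 = -12 + 2*k²)
r = -66
(C(t(2)) + r)*(-95) = ((-12 + 2*2²) - 66)*(-95) = ((-12 + 2*4) - 66)*(-95) = ((-12 + 8) - 66)*(-95) = (-4 - 66)*(-95) = -70*(-95) = 6650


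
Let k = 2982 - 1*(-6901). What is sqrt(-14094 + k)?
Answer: I*sqrt(4211) ≈ 64.892*I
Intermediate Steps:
k = 9883 (k = 2982 + 6901 = 9883)
sqrt(-14094 + k) = sqrt(-14094 + 9883) = sqrt(-4211) = I*sqrt(4211)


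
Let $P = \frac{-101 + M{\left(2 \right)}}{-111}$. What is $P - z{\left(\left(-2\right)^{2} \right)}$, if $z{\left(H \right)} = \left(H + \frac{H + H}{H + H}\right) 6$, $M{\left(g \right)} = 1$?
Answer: $- \frac{3230}{111} \approx -29.099$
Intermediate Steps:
$z{\left(H \right)} = 6 + 6 H$ ($z{\left(H \right)} = \left(H + \frac{2 H}{2 H}\right) 6 = \left(H + 2 H \frac{1}{2 H}\right) 6 = \left(H + 1\right) 6 = \left(1 + H\right) 6 = 6 + 6 H$)
$P = \frac{100}{111}$ ($P = \frac{-101 + 1}{-111} = \left(- \frac{1}{111}\right) \left(-100\right) = \frac{100}{111} \approx 0.9009$)
$P - z{\left(\left(-2\right)^{2} \right)} = \frac{100}{111} - \left(6 + 6 \left(-2\right)^{2}\right) = \frac{100}{111} - \left(6 + 6 \cdot 4\right) = \frac{100}{111} - \left(6 + 24\right) = \frac{100}{111} - 30 = - \frac{3230}{111}$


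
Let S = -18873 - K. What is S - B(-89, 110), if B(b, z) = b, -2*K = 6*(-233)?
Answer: -19483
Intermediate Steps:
K = 699 (K = -3*(-233) = -½*(-1398) = 699)
S = -19572 (S = -18873 - 1*699 = -18873 - 699 = -19572)
S - B(-89, 110) = -19572 - 1*(-89) = -19572 + 89 = -19483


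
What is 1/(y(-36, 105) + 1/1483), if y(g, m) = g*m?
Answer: -1483/5605739 ≈ -0.00026455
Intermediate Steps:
1/(y(-36, 105) + 1/1483) = 1/(-36*105 + 1/1483) = 1/(-3780 + 1/1483) = 1/(-5605739/1483) = -1483/5605739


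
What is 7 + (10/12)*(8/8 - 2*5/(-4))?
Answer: 119/12 ≈ 9.9167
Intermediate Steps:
7 + (10/12)*(8/8 - 2*5/(-4)) = 7 + (10*(1/12))*(8*(1/8) - 10*(-1/4)) = 7 + 5*(1 + 5/2)/6 = 7 + (5/6)*(7/2) = 7 + 35/12 = 119/12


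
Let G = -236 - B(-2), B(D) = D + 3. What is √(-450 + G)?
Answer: I*√687 ≈ 26.211*I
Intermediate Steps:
B(D) = 3 + D
G = -237 (G = -236 - (3 - 2) = -236 - 1*1 = -236 - 1 = -237)
√(-450 + G) = √(-450 - 237) = √(-687) = I*√687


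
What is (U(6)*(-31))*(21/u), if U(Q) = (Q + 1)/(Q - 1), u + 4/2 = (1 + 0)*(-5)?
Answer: 651/5 ≈ 130.20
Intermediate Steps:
u = -7 (u = -2 + (1 + 0)*(-5) = -2 + 1*(-5) = -2 - 5 = -7)
U(Q) = (1 + Q)/(-1 + Q)
(U(6)*(-31))*(21/u) = (((1 + 6)/(-1 + 6))*(-31))*(21/(-7)) = ((7/5)*(-31))*(21*(-⅐)) = (((⅕)*7)*(-31))*(-3) = ((7/5)*(-31))*(-3) = -217/5*(-3) = 651/5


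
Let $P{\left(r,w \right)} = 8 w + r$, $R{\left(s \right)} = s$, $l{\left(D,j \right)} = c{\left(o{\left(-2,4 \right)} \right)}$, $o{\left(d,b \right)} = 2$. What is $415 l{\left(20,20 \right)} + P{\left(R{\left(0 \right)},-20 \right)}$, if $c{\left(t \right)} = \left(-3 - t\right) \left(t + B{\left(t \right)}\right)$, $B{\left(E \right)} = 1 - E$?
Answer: $-2235$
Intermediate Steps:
$c{\left(t \right)} = -3 - t$ ($c{\left(t \right)} = \left(-3 - t\right) \left(t - \left(-1 + t\right)\right) = \left(-3 - t\right) 1 = -3 - t$)
$l{\left(D,j \right)} = -5$ ($l{\left(D,j \right)} = -3 - 2 = -5$)
$P{\left(r,w \right)} = r + 8 w$
$415 l{\left(20,20 \right)} + P{\left(R{\left(0 \right)},-20 \right)} = 415 \left(-5\right) + \left(0 + 8 \left(-20\right)\right) = -2075 + \left(0 - 160\right) = -2075 - 160 = -2235$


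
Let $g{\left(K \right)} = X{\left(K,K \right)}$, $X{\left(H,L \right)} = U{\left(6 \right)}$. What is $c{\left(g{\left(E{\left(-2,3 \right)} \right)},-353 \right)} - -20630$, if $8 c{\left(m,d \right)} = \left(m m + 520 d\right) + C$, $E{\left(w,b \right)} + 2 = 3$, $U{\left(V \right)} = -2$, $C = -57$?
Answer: $- \frac{18573}{8} \approx -2321.6$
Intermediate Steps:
$E{\left(w,b \right)} = 1$ ($E{\left(w,b \right)} = -2 + 3 = 1$)
$X{\left(H,L \right)} = -2$
$g{\left(K \right)} = -2$
$c{\left(m,d \right)} = - \frac{57}{8} + 65 d + \frac{m^{2}}{8}$ ($c{\left(m,d \right)} = \frac{\left(m m + 520 d\right) - 57}{8} = \frac{\left(m^{2} + 520 d\right) - 57}{8} = \frac{-57 + m^{2} + 520 d}{8} = - \frac{57}{8} + 65 d + \frac{m^{2}}{8}$)
$c{\left(g{\left(E{\left(-2,3 \right)} \right)},-353 \right)} - -20630 = \left(- \frac{57}{8} + 65 \left(-353\right) + \frac{\left(-2\right)^{2}}{8}\right) - -20630 = \left(- \frac{57}{8} - 22945 + \frac{1}{8} \cdot 4\right) + 20630 = \left(- \frac{57}{8} - 22945 + \frac{1}{2}\right) + 20630 = - \frac{183613}{8} + 20630 = - \frac{18573}{8}$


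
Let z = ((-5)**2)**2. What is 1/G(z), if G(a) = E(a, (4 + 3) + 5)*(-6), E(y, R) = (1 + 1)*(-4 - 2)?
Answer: 1/72 ≈ 0.013889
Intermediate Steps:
E(y, R) = -12 (E(y, R) = 2*(-6) = -12)
z = 625 (z = 25**2 = 625)
G(a) = 72 (G(a) = -12*(-6) = 72)
1/G(z) = 1/72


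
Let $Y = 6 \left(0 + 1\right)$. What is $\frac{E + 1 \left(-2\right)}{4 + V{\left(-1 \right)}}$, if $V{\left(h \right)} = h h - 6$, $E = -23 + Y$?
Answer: $19$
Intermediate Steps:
$Y = 6$ ($Y = 6 \cdot 1 = 6$)
$E = -17$ ($E = -23 + 6 = -17$)
$V{\left(h \right)} = -6 + h^{2}$ ($V{\left(h \right)} = h^{2} - 6 = -6 + h^{2}$)
$\frac{E + 1 \left(-2\right)}{4 + V{\left(-1 \right)}} = \frac{-17 + 1 \left(-2\right)}{4 - \left(6 - \left(-1\right)^{2}\right)} = \frac{-17 - 2}{4 + \left(-6 + 1\right)} = \frac{1}{4 - 5} \left(-19\right) = \frac{1}{-1} \left(-19\right) = \left(-1\right) \left(-19\right) = 19$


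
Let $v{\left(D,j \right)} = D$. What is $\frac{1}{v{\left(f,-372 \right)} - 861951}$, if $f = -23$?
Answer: $- \frac{1}{861974} \approx -1.1601 \cdot 10^{-6}$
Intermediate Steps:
$\frac{1}{v{\left(f,-372 \right)} - 861951} = \frac{1}{-23 - 861951} = \frac{1}{-861974} = - \frac{1}{861974}$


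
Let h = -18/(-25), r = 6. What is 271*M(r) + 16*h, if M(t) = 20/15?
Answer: 27964/75 ≈ 372.85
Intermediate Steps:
h = 18/25 (h = -18*(-1/25) = 18/25 ≈ 0.72000)
M(t) = 4/3 (M(t) = 20*(1/15) = 4/3)
271*M(r) + 16*h = 271*(4/3) + 16*(18/25) = 1084/3 + 288/25 = 27964/75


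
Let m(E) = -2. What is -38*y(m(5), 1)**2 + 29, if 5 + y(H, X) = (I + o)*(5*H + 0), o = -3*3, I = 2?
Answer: -160521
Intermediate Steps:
o = -9
y(H, X) = -5 - 35*H (y(H, X) = -5 + (2 - 9)*(5*H + 0) = -5 - 35*H)
-38*y(m(5), 1)**2 + 29 = -38*(-5 - 35*(-2))**2 + 29 = -38*(-5 + 70)**2 + 29 = -38*65**2 + 29 = -38*4225 + 29 = -160550 + 29 = -160521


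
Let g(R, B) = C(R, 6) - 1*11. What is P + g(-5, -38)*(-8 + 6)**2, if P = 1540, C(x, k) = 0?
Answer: 1496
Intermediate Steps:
g(R, B) = -11 (g(R, B) = 0 - 1*11 = 0 - 11 = -11)
P + g(-5, -38)*(-8 + 6)**2 = 1540 - 11*(-8 + 6)**2 = 1540 - 11*(-2)**2 = 1540 - 11*4 = 1540 - 44 = 1496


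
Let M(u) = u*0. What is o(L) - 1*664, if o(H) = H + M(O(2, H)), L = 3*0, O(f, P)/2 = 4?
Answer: -664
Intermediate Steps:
O(f, P) = 8 (O(f, P) = 2*4 = 8)
L = 0
M(u) = 0
o(H) = H (o(H) = H + 0 = H)
o(L) - 1*664 = 0 - 1*664 = 0 - 664 = -664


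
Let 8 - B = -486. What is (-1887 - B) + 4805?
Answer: 2424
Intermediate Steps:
B = 494 (B = 8 - 1*(-486) = 8 + 486 = 494)
(-1887 - B) + 4805 = (-1887 - 1*494) + 4805 = (-1887 - 494) + 4805 = -2381 + 4805 = 2424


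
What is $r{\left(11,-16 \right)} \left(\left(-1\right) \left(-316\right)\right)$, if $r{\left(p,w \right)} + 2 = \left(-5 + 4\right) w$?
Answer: $4424$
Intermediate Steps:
$r{\left(p,w \right)} = -2 - w$ ($r{\left(p,w \right)} = -2 + \left(-5 + 4\right) w = -2 - w$)
$r{\left(11,-16 \right)} \left(\left(-1\right) \left(-316\right)\right) = \left(-2 - -16\right) \left(\left(-1\right) \left(-316\right)\right) = \left(-2 + 16\right) 316 = 14 \cdot 316 = 4424$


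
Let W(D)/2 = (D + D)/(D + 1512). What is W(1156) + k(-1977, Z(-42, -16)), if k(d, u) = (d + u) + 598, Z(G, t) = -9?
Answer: -924640/667 ≈ -1386.3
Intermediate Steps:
k(d, u) = 598 + d + u
W(D) = 4*D/(1512 + D) (W(D) = 2*((D + D)/(D + 1512)) = 2*((2*D)/(1512 + D)) = 2*(2*D/(1512 + D)) = 4*D/(1512 + D))
W(1156) + k(-1977, Z(-42, -16)) = 4*1156/(1512 + 1156) + (598 - 1977 - 9) = 4*1156/2668 - 1388 = 4*1156*(1/2668) - 1388 = 1156/667 - 1388 = -924640/667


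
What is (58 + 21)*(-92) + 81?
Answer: -7187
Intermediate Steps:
(58 + 21)*(-92) + 81 = 79*(-92) + 81 = -7268 + 81 = -7187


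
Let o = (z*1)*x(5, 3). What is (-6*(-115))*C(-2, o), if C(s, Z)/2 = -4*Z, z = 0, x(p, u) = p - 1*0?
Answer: 0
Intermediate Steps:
x(p, u) = p (x(p, u) = p + 0 = p)
o = 0 (o = (0*1)*5 = 0*5 = 0)
C(s, Z) = -8*Z (C(s, Z) = 2*(-4*Z) = -8*Z)
(-6*(-115))*C(-2, o) = (-6*(-115))*(-8*0) = 690*0 = 0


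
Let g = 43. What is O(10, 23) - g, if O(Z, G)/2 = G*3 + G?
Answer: 141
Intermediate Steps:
O(Z, G) = 8*G (O(Z, G) = 2*(G*3 + G) = 2*(3*G + G) = 2*(4*G) = 8*G)
O(10, 23) - g = 8*23 - 1*43 = 184 - 43 = 141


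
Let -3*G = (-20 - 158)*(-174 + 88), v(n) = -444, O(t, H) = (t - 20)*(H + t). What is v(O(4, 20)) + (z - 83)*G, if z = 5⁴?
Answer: -8298268/3 ≈ -2.7661e+6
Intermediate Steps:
O(t, H) = (-20 + t)*(H + t)
z = 625
G = -15308/3 (G = -(-20 - 158)*(-174 + 88)/3 = -(-178)*(-86)/3 = -⅓*15308 = -15308/3 ≈ -5102.7)
v(O(4, 20)) + (z - 83)*G = -444 + (625 - 83)*(-15308/3) = -444 + 542*(-15308/3) = -444 - 8296936/3 = -8298268/3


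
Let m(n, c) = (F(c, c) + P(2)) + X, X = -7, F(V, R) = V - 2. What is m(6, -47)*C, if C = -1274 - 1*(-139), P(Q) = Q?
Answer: 61290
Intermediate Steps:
F(V, R) = -2 + V
m(n, c) = -7 + c (m(n, c) = ((-2 + c) + 2) - 7 = c - 7 = -7 + c)
C = -1135 (C = -1274 + 139 = -1135)
m(6, -47)*C = (-7 - 47)*(-1135) = -54*(-1135) = 61290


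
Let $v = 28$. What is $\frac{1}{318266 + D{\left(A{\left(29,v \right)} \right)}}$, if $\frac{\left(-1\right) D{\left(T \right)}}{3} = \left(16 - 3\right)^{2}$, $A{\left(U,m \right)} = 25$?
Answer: $\frac{1}{317759} \approx 3.147 \cdot 10^{-6}$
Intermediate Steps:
$D{\left(T \right)} = -507$ ($D{\left(T \right)} = - 3 \left(16 - 3\right)^{2} = - 3 \cdot 13^{2} = \left(-3\right) 169 = -507$)
$\frac{1}{318266 + D{\left(A{\left(29,v \right)} \right)}} = \frac{1}{318266 - 507} = \frac{1}{317759}$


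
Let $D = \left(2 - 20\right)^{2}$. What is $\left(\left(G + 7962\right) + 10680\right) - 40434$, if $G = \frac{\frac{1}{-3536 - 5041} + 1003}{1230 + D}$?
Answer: $- \frac{145224756203}{6664329} \approx -21791.0$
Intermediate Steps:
$D = 324$ ($D = \left(-18\right)^{2} = 324$)
$G = \frac{4301365}{6664329}$ ($G = \frac{\frac{1}{-3536 - 5041} + 1003}{1230 + 324} = \frac{\frac{1}{-8577} + 1003}{1554} = \left(- \frac{1}{8577} + 1003\right) \frac{1}{1554} = \frac{8602730}{8577} \cdot \frac{1}{1554} = \frac{4301365}{6664329} \approx 0.64543$)
$\left(\left(G + 7962\right) + 10680\right) - 40434 = \left(\left(\frac{4301365}{6664329} + 7962\right) + 10680\right) - 40434 = \left(\frac{53065688863}{6664329} + 10680\right) - 40434 = \frac{124240722583}{6664329} - 40434 = - \frac{145224756203}{6664329}$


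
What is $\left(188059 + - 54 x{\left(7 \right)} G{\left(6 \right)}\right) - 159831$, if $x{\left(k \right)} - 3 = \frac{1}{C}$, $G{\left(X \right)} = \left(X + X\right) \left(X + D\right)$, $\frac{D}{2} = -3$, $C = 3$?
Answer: $28228$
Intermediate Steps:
$D = -6$ ($D = 2 \left(-3\right) = -6$)
$G{\left(X \right)} = 2 X \left(-6 + X\right)$ ($G{\left(X \right)} = \left(X + X\right) \left(X - 6\right) = 2 X \left(-6 + X\right)$)
$x{\left(k \right)} = \frac{10}{3}$ ($x{\left(k \right)} = 3 + \frac{1}{3} = \frac{10}{3}$)
$\left(188059 + - 54 x{\left(7 \right)} G{\left(6 \right)}\right) - 159831 = \left(188059 + \left(-54\right) \frac{10}{3} \cdot 2 \cdot 6 \left(-6 + 6\right)\right) - 159831 = \left(188059 - 180 \cdot 2 \cdot 6 \cdot 0\right) - 159831 = \left(188059 - 0\right) - 159831 = \left(188059 + 0\right) - 159831 = 188059 - 159831 = 28228$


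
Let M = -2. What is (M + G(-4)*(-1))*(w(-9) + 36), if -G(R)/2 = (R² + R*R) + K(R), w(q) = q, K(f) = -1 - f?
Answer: 1836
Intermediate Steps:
G(R) = 2 - 4*R² + 2*R (G(R) = -2*((R² + R*R) + (-1 - R)) = -2*((R² + R²) + (-1 - R)) = -2*(2*R² + (-1 - R)) = -2*(-1 - R + 2*R²) = 2 - 4*R² + 2*R)
(M + G(-4)*(-1))*(w(-9) + 36) = (-2 + (2 - 4*(-4)² + 2*(-4))*(-1))*(-9 + 36) = (-2 + (2 - 4*16 - 8)*(-1))*27 = (-2 + (2 - 64 - 8)*(-1))*27 = (-2 - 70*(-1))*27 = (-2 + 70)*27 = 68*27 = 1836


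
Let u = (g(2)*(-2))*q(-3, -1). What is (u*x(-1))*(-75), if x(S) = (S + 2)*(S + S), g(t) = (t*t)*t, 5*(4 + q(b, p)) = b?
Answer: 11040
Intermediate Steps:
q(b, p) = -4 + b/5
g(t) = t³ (g(t) = t²*t = t³)
x(S) = 2*S*(2 + S) (x(S) = (2 + S)*(2*S) = 2*S*(2 + S))
u = 368/5 (u = (2³*(-2))*(-4 + (⅕)*(-3)) = (8*(-2))*(-4 - ⅗) = -16*(-23/5) = 368/5 ≈ 73.600)
(u*x(-1))*(-75) = (368*(2*(-1)*(2 - 1))/5)*(-75) = (368*(2*(-1)*1)/5)*(-75) = ((368/5)*(-2))*(-75) = -736/5*(-75) = 11040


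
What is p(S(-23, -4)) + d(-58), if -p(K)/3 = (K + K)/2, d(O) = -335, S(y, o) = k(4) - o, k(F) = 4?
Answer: -359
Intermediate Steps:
S(y, o) = 4 - o
p(K) = -3*K (p(K) = -3*(K + K)/2 = -3*2*K/2 = -3*K)
p(S(-23, -4)) + d(-58) = -3*(4 - 1*(-4)) - 335 = -3*(4 + 4) - 335 = -3*8 - 335 = -24 - 335 = -359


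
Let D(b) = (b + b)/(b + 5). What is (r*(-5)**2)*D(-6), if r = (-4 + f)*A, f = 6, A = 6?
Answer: 3600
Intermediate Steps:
D(b) = 2*b/(5 + b) (D(b) = (2*b)/(5 + b) = 2*b/(5 + b))
r = 12 (r = (-4 + 6)*6 = 2*6 = 12)
(r*(-5)**2)*D(-6) = (12*(-5)**2)*(2*(-6)/(5 - 6)) = (12*25)*(2*(-6)/(-1)) = 300*(2*(-6)*(-1)) = 300*12 = 3600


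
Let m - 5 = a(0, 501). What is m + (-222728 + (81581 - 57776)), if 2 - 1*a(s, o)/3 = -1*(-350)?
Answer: -199962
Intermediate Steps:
a(s, o) = -1044 (a(s, o) = 6 - (-3)*(-350) = 6 - 3*350 = 6 - 1050 = -1044)
m = -1039 (m = 5 - 1044 = -1039)
m + (-222728 + (81581 - 57776)) = -1039 + (-222728 + (81581 - 57776)) = -1039 + (-222728 + 23805) = -1039 - 198923 = -199962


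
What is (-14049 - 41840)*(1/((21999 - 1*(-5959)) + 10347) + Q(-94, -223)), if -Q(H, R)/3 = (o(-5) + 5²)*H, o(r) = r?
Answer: -12074270793689/38305 ≈ -3.1521e+8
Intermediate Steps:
Q(H, R) = -60*H (Q(H, R) = -3*(-5 + 5²)*H = -3*(-5 + 25)*H = -60*H)
(-14049 - 41840)*(1/((21999 - 1*(-5959)) + 10347) + Q(-94, -223)) = (-14049 - 41840)*(1/((21999 - 1*(-5959)) + 10347) - 60*(-94)) = -55889*(1/((21999 + 5959) + 10347) + 5640) = -55889*(1/(27958 + 10347) + 5640) = -55889*(1/38305 + 5640) = -55889*216040201/38305 = -12074270793689/38305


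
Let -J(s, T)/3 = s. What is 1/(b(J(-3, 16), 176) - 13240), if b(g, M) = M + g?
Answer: -1/13055 ≈ -7.6599e-5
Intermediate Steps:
J(s, T) = -3*s
1/(b(J(-3, 16), 176) - 13240) = 1/((176 - 3*(-3)) - 13240) = 1/((176 + 9) - 13240) = 1/(185 - 13240) = 1/(-13055) = -1/13055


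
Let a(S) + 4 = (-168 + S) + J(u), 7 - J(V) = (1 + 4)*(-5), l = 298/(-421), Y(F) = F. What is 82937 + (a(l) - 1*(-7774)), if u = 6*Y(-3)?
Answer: 38130093/421 ≈ 90570.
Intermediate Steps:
l = -298/421 (l = 298*(-1/421) = -298/421 ≈ -0.70784)
u = -18 (u = 6*(-3) = -18)
J(V) = 32 (J(V) = 7 - (1 + 4)*(-5) = 7 - 5*(-5) = 7 - 1*(-25) = 7 + 25 = 32)
a(S) = -140 + S (a(S) = -4 + ((-168 + S) + 32) = -4 + (-136 + S) = -140 + S)
82937 + (a(l) - 1*(-7774)) = 82937 + ((-140 - 298/421) - 1*(-7774)) = 82937 + (-59238/421 + 7774) = 82937 + 3213616/421 = 38130093/421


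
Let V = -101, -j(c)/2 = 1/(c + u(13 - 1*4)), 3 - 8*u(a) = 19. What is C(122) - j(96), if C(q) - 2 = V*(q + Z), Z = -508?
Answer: 1832437/47 ≈ 38988.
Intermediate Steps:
u(a) = -2 (u(a) = 3/8 - 1/8*19 = 3/8 - 19/8 = -2)
j(c) = -2/(-2 + c) (j(c) = -2/(c - 2) = -2/(-2 + c))
C(q) = 51310 - 101*q (C(q) = 2 - 101*(q - 508) = 2 - 101*(-508 + q) = 2 + (51308 - 101*q) = 51310 - 101*q)
C(122) - j(96) = (51310 - 101*122) - (-2)/(-2 + 96) = (51310 - 12322) - (-2)/94 = 38988 - (-2)/94 = 38988 - 1*(-1/47) = 38988 + 1/47 = 1832437/47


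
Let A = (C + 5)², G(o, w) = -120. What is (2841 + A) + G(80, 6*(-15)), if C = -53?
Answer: 5025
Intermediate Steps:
A = 2304 (A = (-53 + 5)² = (-48)² = 2304)
(2841 + A) + G(80, 6*(-15)) = (2841 + 2304) - 120 = 5145 - 120 = 5025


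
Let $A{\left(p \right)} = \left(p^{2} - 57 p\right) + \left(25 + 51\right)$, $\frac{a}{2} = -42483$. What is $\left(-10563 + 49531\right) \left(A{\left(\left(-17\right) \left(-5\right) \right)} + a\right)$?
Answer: $-3215249680$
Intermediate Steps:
$a = -84966$ ($a = 2 \left(-42483\right) = -84966$)
$A{\left(p \right)} = 76 + p^{2} - 57 p$ ($A{\left(p \right)} = \left(p^{2} - 57 p\right) + 76 = 76 + p^{2} - 57 p$)
$\left(-10563 + 49531\right) \left(A{\left(\left(-17\right) \left(-5\right) \right)} + a\right) = \left(-10563 + 49531\right) \left(\left(76 + \left(\left(-17\right) \left(-5\right)\right)^{2} - 57 \left(\left(-17\right) \left(-5\right)\right)\right) - 84966\right) = 38968 \left(\left(76 + 85^{2} - 4845\right) - 84966\right) = 38968 \left(\left(76 + 7225 - 4845\right) - 84966\right) = 38968 \left(2456 - 84966\right) = 38968 \left(-82510\right) = -3215249680$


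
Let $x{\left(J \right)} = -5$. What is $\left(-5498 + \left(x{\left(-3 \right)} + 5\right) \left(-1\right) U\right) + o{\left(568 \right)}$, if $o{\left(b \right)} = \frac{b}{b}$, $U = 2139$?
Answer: $-5497$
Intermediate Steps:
$o{\left(b \right)} = 1$
$\left(-5498 + \left(x{\left(-3 \right)} + 5\right) \left(-1\right) U\right) + o{\left(568 \right)} = \left(-5498 + \left(-5 + 5\right) \left(-1\right) 2139\right) + 1 = \left(-5498 + 0 \left(-1\right) 2139\right) + 1 = \left(-5498 + 0 \cdot 2139\right) + 1 = \left(-5498 + 0\right) + 1 = -5498 + 1 = -5497$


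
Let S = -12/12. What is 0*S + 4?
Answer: 4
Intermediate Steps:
S = -1 (S = -12*1/12 = -1)
0*S + 4 = 0*(-1) + 4 = 0 + 4 = 4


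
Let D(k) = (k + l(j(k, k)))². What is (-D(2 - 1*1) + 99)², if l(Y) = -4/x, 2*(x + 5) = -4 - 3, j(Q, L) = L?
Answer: 783216196/83521 ≈ 9377.5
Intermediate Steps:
x = -17/2 (x = -5 + (-4 - 3)/2 = -5 + (½)*(-7) = -5 - 7/2 = -17/2 ≈ -8.5000)
l(Y) = 8/17 (l(Y) = -4/(-17/2) = -4*(-2/17) = 8/17)
D(k) = (8/17 + k)² (D(k) = (k + 8/17)² = (8/17 + k)²)
(-D(2 - 1*1) + 99)² = (-(8 + 17*(2 - 1*1))²/289 + 99)² = (-(8 + 17*(2 - 1))²/289 + 99)² = (-(8 + 17*1)²/289 + 99)² = (-(8 + 17)²/289 + 99)² = (-25²/289 + 99)² = (-625/289 + 99)² = (27986/289)² = 783216196/83521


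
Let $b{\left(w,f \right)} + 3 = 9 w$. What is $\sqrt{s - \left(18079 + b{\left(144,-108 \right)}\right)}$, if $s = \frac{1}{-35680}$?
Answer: $\frac{i \sqrt{1541360303030}}{8920} \approx 139.18 i$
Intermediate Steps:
$b{\left(w,f \right)} = -3 + 9 w$
$s = - \frac{1}{35680} \approx -2.8027 \cdot 10^{-5}$
$\sqrt{s - \left(18079 + b{\left(144,-108 \right)}\right)} = \sqrt{- \frac{1}{35680} - \left(18076 + 1296\right)} = \sqrt{- \frac{1}{35680} - 19372} = \sqrt{- \frac{691192961}{35680}} = \frac{i \sqrt{1541360303030}}{8920}$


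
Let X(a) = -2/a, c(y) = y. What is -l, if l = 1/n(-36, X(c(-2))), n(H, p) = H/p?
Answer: 1/36 ≈ 0.027778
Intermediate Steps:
l = -1/36 (l = 1/(-36/((-2/(-2)))) = 1/(-36/((-2*(-½)))) = 1/(-36/1) = 1/(-36*1) = 1/(-36) = -1/36 ≈ -0.027778)
-l = -1*(-1/36) = 1/36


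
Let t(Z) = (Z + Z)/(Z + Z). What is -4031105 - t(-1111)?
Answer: -4031106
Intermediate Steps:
t(Z) = 1 (t(Z) = (2*Z)/((2*Z)) = (2*Z)*(1/(2*Z)) = 1)
-4031105 - t(-1111) = -4031105 - 1*1 = -4031105 - 1 = -4031106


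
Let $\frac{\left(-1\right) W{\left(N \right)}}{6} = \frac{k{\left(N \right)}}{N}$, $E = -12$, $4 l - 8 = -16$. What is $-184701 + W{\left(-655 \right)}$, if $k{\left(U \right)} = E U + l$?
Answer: $- \frac{120932007}{655} \approx -1.8463 \cdot 10^{5}$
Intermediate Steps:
$l = -2$ ($l = 2 + \frac{1}{4} \left(-16\right) = 2 - 4 = -2$)
$k{\left(U \right)} = -2 - 12 U$ ($k{\left(U \right)} = - 12 U - 2 = -2 - 12 U$)
$W{\left(N \right)} = - \frac{6 \left(-2 - 12 N\right)}{N}$ ($W{\left(N \right)} = - 6 \frac{-2 - 12 N}{N} = - \frac{6 \left(-2 - 12 N\right)}{N}$)
$-184701 + W{\left(-655 \right)} = -184701 + \left(72 + \frac{12}{-655}\right) = -184701 + \left(72 + 12 \left(- \frac{1}{655}\right)\right) = -184701 + \left(72 - \frac{12}{655}\right) = -184701 + \frac{47148}{655} = - \frac{120932007}{655}$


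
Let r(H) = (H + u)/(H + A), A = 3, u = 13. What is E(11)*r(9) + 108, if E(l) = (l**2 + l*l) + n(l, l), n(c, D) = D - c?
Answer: 1655/3 ≈ 551.67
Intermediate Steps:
r(H) = (13 + H)/(3 + H) (r(H) = (H + 13)/(H + 3) = (13 + H)/(3 + H))
E(l) = 2*l**2 (E(l) = (l**2 + l*l) + (l - l) = (l**2 + l**2) + 0 = 2*l**2 + 0 = 2*l**2)
E(11)*r(9) + 108 = (2*11**2)*((13 + 9)/(3 + 9)) + 108 = (2*121)*(22/12) + 108 = 242*((1/12)*22) + 108 = 242*(11/6) + 108 = 1331/3 + 108 = 1655/3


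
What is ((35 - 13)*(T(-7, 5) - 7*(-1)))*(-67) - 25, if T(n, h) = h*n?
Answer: 41247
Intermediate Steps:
((35 - 13)*(T(-7, 5) - 7*(-1)))*(-67) - 25 = ((35 - 13)*(5*(-7) - 7*(-1)))*(-67) - 25 = (22*(-35 + 7))*(-67) - 25 = (22*(-28))*(-67) - 25 = -616*(-67) - 25 = 41272 - 25 = 41247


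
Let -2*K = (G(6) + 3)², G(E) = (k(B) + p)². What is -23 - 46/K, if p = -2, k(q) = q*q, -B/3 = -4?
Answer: -9354281355/406707889 ≈ -23.000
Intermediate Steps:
B = 12 (B = -3*(-4) = 12)
k(q) = q²
G(E) = 20164 (G(E) = (12² - 2)² = (144 - 2)² = 142² = 20164)
K = -406707889/2 (K = -(20164 + 3)²/2 = -½*20167² = -½*406707889 = -406707889/2 ≈ -2.0335e+8)
-23 - 46/K = -23 - 46/(-406707889/2) = -23 - 2/406707889*(-46) = -23 + 92/406707889 = -9354281355/406707889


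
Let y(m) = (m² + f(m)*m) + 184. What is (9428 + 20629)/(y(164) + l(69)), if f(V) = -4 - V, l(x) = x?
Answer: -30057/403 ≈ -74.583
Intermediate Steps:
y(m) = 184 + m² + m*(-4 - m) (y(m) = (m² + (-4 - m)*m) + 184 = (m² + m*(-4 - m)) + 184 = 184 + m² + m*(-4 - m))
(9428 + 20629)/(y(164) + l(69)) = (9428 + 20629)/((184 - 4*164) + 69) = 30057/((184 - 656) + 69) = 30057/(-472 + 69) = 30057/(-403) = 30057*(-1/403) = -30057/403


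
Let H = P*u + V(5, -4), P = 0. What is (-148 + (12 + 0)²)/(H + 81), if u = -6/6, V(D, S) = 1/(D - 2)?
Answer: -3/61 ≈ -0.049180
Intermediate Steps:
V(D, S) = 1/(-2 + D)
u = -1 (u = -6*⅙ = -1)
H = ⅓ (H = 0*(-1) + 1/(-2 + 5) = 0 + 1/3 = 0 + ⅓ = ⅓ ≈ 0.33333)
(-148 + (12 + 0)²)/(H + 81) = (-148 + (12 + 0)²)/(⅓ + 81) = (-148 + 12²)/(244/3) = (-148 + 144)*(3/244) = -4*3/244 = -3/61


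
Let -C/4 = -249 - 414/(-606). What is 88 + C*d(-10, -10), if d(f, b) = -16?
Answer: -1596232/101 ≈ -15804.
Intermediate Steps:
C = 100320/101 (C = -4*(-249 - 414/(-606)) = -4*(-249 - 414*(-1)/606) = -4*(-249 - 1*(-69/101)) = -4*(-249 + 69/101) = -4*(-25080/101) = 100320/101 ≈ 993.27)
88 + C*d(-10, -10) = 88 + (100320/101)*(-16) = 88 - 1605120/101 = -1596232/101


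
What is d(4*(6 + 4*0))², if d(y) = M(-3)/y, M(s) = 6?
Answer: 1/16 ≈ 0.062500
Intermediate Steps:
d(y) = 6/y
d(4*(6 + 4*0))² = (6/((4*(6 + 4*0))))² = (6/((4*(6 + 0))))² = (6/((4*6)))² = (6/24)² = (6*(1/24))² = (¼)² = 1/16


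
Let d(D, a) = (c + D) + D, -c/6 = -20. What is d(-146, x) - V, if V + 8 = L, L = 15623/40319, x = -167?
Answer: -6627939/40319 ≈ -164.39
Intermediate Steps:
c = 120 (c = -6*(-20) = 120)
d(D, a) = 120 + 2*D (d(D, a) = (120 + D) + D = 120 + 2*D)
L = 15623/40319 (L = 15623*(1/40319) = 15623/40319 ≈ 0.38748)
V = -306929/40319 (V = -8 + 15623/40319 = -306929/40319 ≈ -7.6125)
d(-146, x) - V = (120 + 2*(-146)) - 1*(-306929/40319) = (120 - 292) + 306929/40319 = -172 + 306929/40319 = -6627939/40319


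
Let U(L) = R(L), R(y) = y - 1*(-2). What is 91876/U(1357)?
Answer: 91876/1359 ≈ 67.606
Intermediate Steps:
R(y) = 2 + y (R(y) = y + 2 = 2 + y)
U(L) = 2 + L
91876/U(1357) = 91876/(2 + 1357) = 91876/1359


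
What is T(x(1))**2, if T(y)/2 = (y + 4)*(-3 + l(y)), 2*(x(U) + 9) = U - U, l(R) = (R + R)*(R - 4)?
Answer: 5336100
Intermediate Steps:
l(R) = 2*R*(-4 + R) (l(R) = (2*R)*(-4 + R) = 2*R*(-4 + R))
x(U) = -9 (x(U) = -9 + (U - U)/2 = -9 + (1/2)*0 = -9 + 0 = -9)
T(y) = 2*(-3 + 2*y*(-4 + y))*(4 + y) (T(y) = 2*((y + 4)*(-3 + 2*y*(-4 + y))) = 2*((4 + y)*(-3 + 2*y*(-4 + y))) = 2*((-3 + 2*y*(-4 + y))*(4 + y)) = 2*(-3 + 2*y*(-4 + y))*(4 + y))
T(x(1))**2 = (-24 - 70*(-9) + 4*(-9)**3)**2 = (-24 + 630 + 4*(-729))**2 = (-24 + 630 - 2916)**2 = (-2310)**2 = 5336100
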